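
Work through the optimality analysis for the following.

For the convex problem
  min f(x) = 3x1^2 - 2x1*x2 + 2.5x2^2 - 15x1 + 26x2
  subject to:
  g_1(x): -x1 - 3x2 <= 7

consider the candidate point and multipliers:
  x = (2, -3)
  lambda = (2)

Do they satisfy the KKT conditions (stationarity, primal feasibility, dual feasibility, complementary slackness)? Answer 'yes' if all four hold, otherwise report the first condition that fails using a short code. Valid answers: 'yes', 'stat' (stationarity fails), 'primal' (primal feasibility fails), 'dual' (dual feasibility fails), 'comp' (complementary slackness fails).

Gradient of f: grad f(x) = Q x + c = (3, 7)
Constraint values g_i(x) = a_i^T x - b_i:
  g_1((2, -3)) = 0
Stationarity residual: grad f(x) + sum_i lambda_i a_i = (1, 1)
  -> stationarity FAILS
Primal feasibility (all g_i <= 0): OK
Dual feasibility (all lambda_i >= 0): OK
Complementary slackness (lambda_i * g_i(x) = 0 for all i): OK

Verdict: the first failing condition is stationarity -> stat.

stat


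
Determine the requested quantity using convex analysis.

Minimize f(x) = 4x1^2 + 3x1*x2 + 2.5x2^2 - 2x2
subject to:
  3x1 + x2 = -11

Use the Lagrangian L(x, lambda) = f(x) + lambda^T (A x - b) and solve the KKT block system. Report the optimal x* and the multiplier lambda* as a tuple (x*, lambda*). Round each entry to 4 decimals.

Form the Lagrangian:
  L(x, lambda) = (1/2) x^T Q x + c^T x + lambda^T (A x - b)
Stationarity (grad_x L = 0): Q x + c + A^T lambda = 0.
Primal feasibility: A x = b.

This gives the KKT block system:
  [ Q   A^T ] [ x     ]   [-c ]
  [ A    0  ] [ lambda ] = [ b ]

Solving the linear system:
  x*      = (-3.9429, 0.8286)
  lambda* = (9.6857)
  f(x*)   = 52.4429

x* = (-3.9429, 0.8286), lambda* = (9.6857)


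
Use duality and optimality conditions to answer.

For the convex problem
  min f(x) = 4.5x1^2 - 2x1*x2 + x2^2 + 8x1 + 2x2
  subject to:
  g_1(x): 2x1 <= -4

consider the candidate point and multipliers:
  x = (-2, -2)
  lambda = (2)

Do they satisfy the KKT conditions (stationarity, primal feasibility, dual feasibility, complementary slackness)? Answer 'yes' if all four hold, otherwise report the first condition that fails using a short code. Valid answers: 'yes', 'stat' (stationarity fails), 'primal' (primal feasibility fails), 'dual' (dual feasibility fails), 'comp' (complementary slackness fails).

Gradient of f: grad f(x) = Q x + c = (-6, 2)
Constraint values g_i(x) = a_i^T x - b_i:
  g_1((-2, -2)) = 0
Stationarity residual: grad f(x) + sum_i lambda_i a_i = (-2, 2)
  -> stationarity FAILS
Primal feasibility (all g_i <= 0): OK
Dual feasibility (all lambda_i >= 0): OK
Complementary slackness (lambda_i * g_i(x) = 0 for all i): OK

Verdict: the first failing condition is stationarity -> stat.

stat


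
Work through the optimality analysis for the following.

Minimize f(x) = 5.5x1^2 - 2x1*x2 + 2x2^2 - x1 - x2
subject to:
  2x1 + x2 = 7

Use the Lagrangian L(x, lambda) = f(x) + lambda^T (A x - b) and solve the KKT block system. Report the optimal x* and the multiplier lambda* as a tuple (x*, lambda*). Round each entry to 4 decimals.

Form the Lagrangian:
  L(x, lambda) = (1/2) x^T Q x + c^T x + lambda^T (A x - b)
Stationarity (grad_x L = 0): Q x + c + A^T lambda = 0.
Primal feasibility: A x = b.

This gives the KKT block system:
  [ Q   A^T ] [ x     ]   [-c ]
  [ A    0  ] [ lambda ] = [ b ]

Solving the linear system:
  x*      = (1.9714, 3.0571)
  lambda* = (-7.2857)
  f(x*)   = 22.9857

x* = (1.9714, 3.0571), lambda* = (-7.2857)


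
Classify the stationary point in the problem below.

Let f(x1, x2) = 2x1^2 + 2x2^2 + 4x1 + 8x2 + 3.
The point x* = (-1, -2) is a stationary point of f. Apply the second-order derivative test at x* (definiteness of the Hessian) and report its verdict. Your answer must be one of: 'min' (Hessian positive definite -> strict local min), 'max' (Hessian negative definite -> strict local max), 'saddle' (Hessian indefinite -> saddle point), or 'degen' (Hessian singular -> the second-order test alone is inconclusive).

Compute the Hessian H = grad^2 f:
  H = [[4, 0], [0, 4]]
Verify stationarity: grad f(x*) = H x* + g = (0, 0).
Eigenvalues of H: 4, 4.
Both eigenvalues > 0, so H is positive definite -> x* is a strict local min.

min


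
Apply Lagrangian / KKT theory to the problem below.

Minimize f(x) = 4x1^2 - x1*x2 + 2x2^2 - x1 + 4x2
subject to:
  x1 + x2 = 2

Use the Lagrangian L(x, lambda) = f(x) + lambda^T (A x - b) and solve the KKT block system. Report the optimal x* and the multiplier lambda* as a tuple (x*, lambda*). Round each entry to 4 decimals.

Form the Lagrangian:
  L(x, lambda) = (1/2) x^T Q x + c^T x + lambda^T (A x - b)
Stationarity (grad_x L = 0): Q x + c + A^T lambda = 0.
Primal feasibility: A x = b.

This gives the KKT block system:
  [ Q   A^T ] [ x     ]   [-c ]
  [ A    0  ] [ lambda ] = [ b ]

Solving the linear system:
  x*      = (1.0714, 0.9286)
  lambda* = (-6.6429)
  f(x*)   = 7.9643

x* = (1.0714, 0.9286), lambda* = (-6.6429)


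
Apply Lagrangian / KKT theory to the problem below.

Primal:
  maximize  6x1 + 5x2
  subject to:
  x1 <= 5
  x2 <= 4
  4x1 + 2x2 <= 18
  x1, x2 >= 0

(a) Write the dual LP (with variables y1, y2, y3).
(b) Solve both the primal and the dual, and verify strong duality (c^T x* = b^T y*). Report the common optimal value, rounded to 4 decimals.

The standard primal-dual pair for 'max c^T x s.t. A x <= b, x >= 0' is:
  Dual:  min b^T y  s.t.  A^T y >= c,  y >= 0.

So the dual LP is:
  minimize  5y1 + 4y2 + 18y3
  subject to:
    y1 + 4y3 >= 6
    y2 + 2y3 >= 5
    y1, y2, y3 >= 0

Solving the primal: x* = (2.5, 4).
  primal value c^T x* = 35.
Solving the dual: y* = (0, 2, 1.5).
  dual value b^T y* = 35.
Strong duality: c^T x* = b^T y*. Confirmed.

35


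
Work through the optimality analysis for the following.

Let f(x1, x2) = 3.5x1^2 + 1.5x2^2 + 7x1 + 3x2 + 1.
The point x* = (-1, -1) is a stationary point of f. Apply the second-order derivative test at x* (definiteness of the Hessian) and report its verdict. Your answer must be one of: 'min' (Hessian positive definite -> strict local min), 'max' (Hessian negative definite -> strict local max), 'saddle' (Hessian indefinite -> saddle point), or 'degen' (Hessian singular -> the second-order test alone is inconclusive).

Compute the Hessian H = grad^2 f:
  H = [[7, 0], [0, 3]]
Verify stationarity: grad f(x*) = H x* + g = (0, 0).
Eigenvalues of H: 3, 7.
Both eigenvalues > 0, so H is positive definite -> x* is a strict local min.

min


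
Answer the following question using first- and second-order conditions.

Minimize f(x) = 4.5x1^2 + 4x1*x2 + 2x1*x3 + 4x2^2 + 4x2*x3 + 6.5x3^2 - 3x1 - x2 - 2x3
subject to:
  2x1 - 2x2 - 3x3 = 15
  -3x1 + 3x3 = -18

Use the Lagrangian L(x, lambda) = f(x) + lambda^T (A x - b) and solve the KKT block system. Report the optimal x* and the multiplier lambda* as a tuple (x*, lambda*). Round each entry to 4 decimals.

Form the Lagrangian:
  L(x, lambda) = (1/2) x^T Q x + c^T x + lambda^T (A x - b)
Stationarity (grad_x L = 0): Q x + c + A^T lambda = 0.
Primal feasibility: A x = b.

This gives the KKT block system:
  [ Q   A^T ] [ x     ]   [-c ]
  [ A    0  ] [ lambda ] = [ b ]

Solving the linear system:
  x*      = (3.825, -0.4125, -2.175)
  lambda* = (1.15, 9.2417)
  f(x*)   = 71.1937

x* = (3.825, -0.4125, -2.175), lambda* = (1.15, 9.2417)


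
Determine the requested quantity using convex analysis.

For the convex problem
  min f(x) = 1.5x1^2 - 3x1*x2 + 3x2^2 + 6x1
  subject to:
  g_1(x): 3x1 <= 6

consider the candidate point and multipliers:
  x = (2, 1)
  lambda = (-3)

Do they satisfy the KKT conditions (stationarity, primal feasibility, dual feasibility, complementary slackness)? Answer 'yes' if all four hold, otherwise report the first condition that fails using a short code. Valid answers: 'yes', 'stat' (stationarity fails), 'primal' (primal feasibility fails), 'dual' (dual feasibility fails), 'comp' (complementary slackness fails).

Gradient of f: grad f(x) = Q x + c = (9, 0)
Constraint values g_i(x) = a_i^T x - b_i:
  g_1((2, 1)) = 0
Stationarity residual: grad f(x) + sum_i lambda_i a_i = (0, 0)
  -> stationarity OK
Primal feasibility (all g_i <= 0): OK
Dual feasibility (all lambda_i >= 0): FAILS
Complementary slackness (lambda_i * g_i(x) = 0 for all i): OK

Verdict: the first failing condition is dual_feasibility -> dual.

dual


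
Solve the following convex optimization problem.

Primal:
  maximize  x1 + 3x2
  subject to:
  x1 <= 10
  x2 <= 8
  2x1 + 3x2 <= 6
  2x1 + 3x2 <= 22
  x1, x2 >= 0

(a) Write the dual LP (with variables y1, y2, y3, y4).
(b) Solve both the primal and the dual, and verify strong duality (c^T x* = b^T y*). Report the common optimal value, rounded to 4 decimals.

The standard primal-dual pair for 'max c^T x s.t. A x <= b, x >= 0' is:
  Dual:  min b^T y  s.t.  A^T y >= c,  y >= 0.

So the dual LP is:
  minimize  10y1 + 8y2 + 6y3 + 22y4
  subject to:
    y1 + 2y3 + 2y4 >= 1
    y2 + 3y3 + 3y4 >= 3
    y1, y2, y3, y4 >= 0

Solving the primal: x* = (0, 2).
  primal value c^T x* = 6.
Solving the dual: y* = (0, 0, 1, 0).
  dual value b^T y* = 6.
Strong duality: c^T x* = b^T y*. Confirmed.

6


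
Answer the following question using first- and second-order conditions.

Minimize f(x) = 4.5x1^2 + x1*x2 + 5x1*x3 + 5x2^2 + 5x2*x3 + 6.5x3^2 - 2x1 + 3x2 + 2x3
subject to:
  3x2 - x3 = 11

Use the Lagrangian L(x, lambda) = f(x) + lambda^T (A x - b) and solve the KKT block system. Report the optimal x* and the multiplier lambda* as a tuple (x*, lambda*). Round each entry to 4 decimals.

Form the Lagrangian:
  L(x, lambda) = (1/2) x^T Q x + c^T x + lambda^T (A x - b)
Stationarity (grad_x L = 0): Q x + c + A^T lambda = 0.
Primal feasibility: A x = b.

This gives the KKT block system:
  [ Q   A^T ] [ x     ]   [-c ]
  [ A    0  ] [ lambda ] = [ b ]

Solving the linear system:
  x*      = (1.1659, 2.9067, -2.28)
  lambda* = (-7.2774)
  f(x*)   = 40.9399

x* = (1.1659, 2.9067, -2.28), lambda* = (-7.2774)


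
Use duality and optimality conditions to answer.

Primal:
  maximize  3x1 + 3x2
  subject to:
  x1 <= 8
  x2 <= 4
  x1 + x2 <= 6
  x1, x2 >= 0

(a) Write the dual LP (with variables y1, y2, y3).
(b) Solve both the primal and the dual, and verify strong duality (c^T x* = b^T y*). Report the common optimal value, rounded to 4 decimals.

The standard primal-dual pair for 'max c^T x s.t. A x <= b, x >= 0' is:
  Dual:  min b^T y  s.t.  A^T y >= c,  y >= 0.

So the dual LP is:
  minimize  8y1 + 4y2 + 6y3
  subject to:
    y1 + y3 >= 3
    y2 + y3 >= 3
    y1, y2, y3 >= 0

Solving the primal: x* = (6, 0).
  primal value c^T x* = 18.
Solving the dual: y* = (0, 0, 3).
  dual value b^T y* = 18.
Strong duality: c^T x* = b^T y*. Confirmed.

18


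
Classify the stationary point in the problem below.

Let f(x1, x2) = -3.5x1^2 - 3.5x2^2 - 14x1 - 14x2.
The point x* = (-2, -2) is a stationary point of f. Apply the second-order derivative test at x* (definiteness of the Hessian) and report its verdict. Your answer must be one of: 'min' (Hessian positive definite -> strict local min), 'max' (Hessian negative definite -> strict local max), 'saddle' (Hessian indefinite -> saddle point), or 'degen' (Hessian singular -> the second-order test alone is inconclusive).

Compute the Hessian H = grad^2 f:
  H = [[-7, 0], [0, -7]]
Verify stationarity: grad f(x*) = H x* + g = (0, 0).
Eigenvalues of H: -7, -7.
Both eigenvalues < 0, so H is negative definite -> x* is a strict local max.

max


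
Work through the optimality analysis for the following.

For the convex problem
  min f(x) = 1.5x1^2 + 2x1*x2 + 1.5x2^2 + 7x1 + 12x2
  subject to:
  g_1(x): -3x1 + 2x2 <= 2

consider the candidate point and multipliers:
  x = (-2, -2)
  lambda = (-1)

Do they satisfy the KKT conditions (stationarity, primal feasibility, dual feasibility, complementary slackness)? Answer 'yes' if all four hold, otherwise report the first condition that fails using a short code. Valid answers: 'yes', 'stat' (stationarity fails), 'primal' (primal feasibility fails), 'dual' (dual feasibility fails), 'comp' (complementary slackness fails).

Gradient of f: grad f(x) = Q x + c = (-3, 2)
Constraint values g_i(x) = a_i^T x - b_i:
  g_1((-2, -2)) = 0
Stationarity residual: grad f(x) + sum_i lambda_i a_i = (0, 0)
  -> stationarity OK
Primal feasibility (all g_i <= 0): OK
Dual feasibility (all lambda_i >= 0): FAILS
Complementary slackness (lambda_i * g_i(x) = 0 for all i): OK

Verdict: the first failing condition is dual_feasibility -> dual.

dual


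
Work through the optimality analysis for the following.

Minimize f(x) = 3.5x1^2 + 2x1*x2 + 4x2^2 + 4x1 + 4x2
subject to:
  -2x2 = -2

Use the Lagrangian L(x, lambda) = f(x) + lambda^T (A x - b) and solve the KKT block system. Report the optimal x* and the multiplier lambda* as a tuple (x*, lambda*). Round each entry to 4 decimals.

Form the Lagrangian:
  L(x, lambda) = (1/2) x^T Q x + c^T x + lambda^T (A x - b)
Stationarity (grad_x L = 0): Q x + c + A^T lambda = 0.
Primal feasibility: A x = b.

This gives the KKT block system:
  [ Q   A^T ] [ x     ]   [-c ]
  [ A    0  ] [ lambda ] = [ b ]

Solving the linear system:
  x*      = (-0.8571, 1)
  lambda* = (5.1429)
  f(x*)   = 5.4286

x* = (-0.8571, 1), lambda* = (5.1429)


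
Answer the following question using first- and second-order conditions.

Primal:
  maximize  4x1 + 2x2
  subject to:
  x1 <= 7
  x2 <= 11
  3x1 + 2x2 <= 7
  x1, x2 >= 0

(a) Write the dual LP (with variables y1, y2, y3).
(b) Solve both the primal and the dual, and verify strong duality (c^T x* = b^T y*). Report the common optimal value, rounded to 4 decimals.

The standard primal-dual pair for 'max c^T x s.t. A x <= b, x >= 0' is:
  Dual:  min b^T y  s.t.  A^T y >= c,  y >= 0.

So the dual LP is:
  minimize  7y1 + 11y2 + 7y3
  subject to:
    y1 + 3y3 >= 4
    y2 + 2y3 >= 2
    y1, y2, y3 >= 0

Solving the primal: x* = (2.3333, 0).
  primal value c^T x* = 9.3333.
Solving the dual: y* = (0, 0, 1.3333).
  dual value b^T y* = 9.3333.
Strong duality: c^T x* = b^T y*. Confirmed.

9.3333


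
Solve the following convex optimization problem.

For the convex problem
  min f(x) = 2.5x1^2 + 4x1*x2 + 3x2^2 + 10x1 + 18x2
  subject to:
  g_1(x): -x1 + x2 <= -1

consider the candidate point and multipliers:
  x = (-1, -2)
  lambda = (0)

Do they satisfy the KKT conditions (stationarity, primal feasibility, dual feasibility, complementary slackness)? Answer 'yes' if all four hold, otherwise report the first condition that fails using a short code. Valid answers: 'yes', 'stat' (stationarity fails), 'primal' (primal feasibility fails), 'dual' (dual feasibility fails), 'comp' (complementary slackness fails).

Gradient of f: grad f(x) = Q x + c = (-3, 2)
Constraint values g_i(x) = a_i^T x - b_i:
  g_1((-1, -2)) = 0
Stationarity residual: grad f(x) + sum_i lambda_i a_i = (-3, 2)
  -> stationarity FAILS
Primal feasibility (all g_i <= 0): OK
Dual feasibility (all lambda_i >= 0): OK
Complementary slackness (lambda_i * g_i(x) = 0 for all i): OK

Verdict: the first failing condition is stationarity -> stat.

stat


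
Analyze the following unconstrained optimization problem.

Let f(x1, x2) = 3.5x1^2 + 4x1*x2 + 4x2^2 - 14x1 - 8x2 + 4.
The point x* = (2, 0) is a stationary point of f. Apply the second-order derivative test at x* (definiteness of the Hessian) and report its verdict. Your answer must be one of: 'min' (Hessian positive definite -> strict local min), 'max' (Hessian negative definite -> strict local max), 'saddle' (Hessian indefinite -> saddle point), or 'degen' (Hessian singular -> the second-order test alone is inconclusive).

Compute the Hessian H = grad^2 f:
  H = [[7, 4], [4, 8]]
Verify stationarity: grad f(x*) = H x* + g = (0, 0).
Eigenvalues of H: 3.4689, 11.5311.
Both eigenvalues > 0, so H is positive definite -> x* is a strict local min.

min


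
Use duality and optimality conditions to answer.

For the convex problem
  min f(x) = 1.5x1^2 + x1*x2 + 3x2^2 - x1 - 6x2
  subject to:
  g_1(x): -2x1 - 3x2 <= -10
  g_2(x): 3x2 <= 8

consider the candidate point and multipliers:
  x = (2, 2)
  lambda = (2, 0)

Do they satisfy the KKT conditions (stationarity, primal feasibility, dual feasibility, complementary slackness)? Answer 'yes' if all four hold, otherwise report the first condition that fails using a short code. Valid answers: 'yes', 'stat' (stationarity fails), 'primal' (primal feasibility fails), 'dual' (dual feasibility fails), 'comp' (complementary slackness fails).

Gradient of f: grad f(x) = Q x + c = (7, 8)
Constraint values g_i(x) = a_i^T x - b_i:
  g_1((2, 2)) = 0
  g_2((2, 2)) = -2
Stationarity residual: grad f(x) + sum_i lambda_i a_i = (3, 2)
  -> stationarity FAILS
Primal feasibility (all g_i <= 0): OK
Dual feasibility (all lambda_i >= 0): OK
Complementary slackness (lambda_i * g_i(x) = 0 for all i): OK

Verdict: the first failing condition is stationarity -> stat.

stat


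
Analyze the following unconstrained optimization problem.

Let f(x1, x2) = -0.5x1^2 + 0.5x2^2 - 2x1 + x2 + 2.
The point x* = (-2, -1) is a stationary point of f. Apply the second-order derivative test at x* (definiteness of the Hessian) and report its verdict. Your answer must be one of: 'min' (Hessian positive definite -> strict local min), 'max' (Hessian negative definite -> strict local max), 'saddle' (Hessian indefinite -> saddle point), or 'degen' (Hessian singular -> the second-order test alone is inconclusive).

Compute the Hessian H = grad^2 f:
  H = [[-1, 0], [0, 1]]
Verify stationarity: grad f(x*) = H x* + g = (0, 0).
Eigenvalues of H: -1, 1.
Eigenvalues have mixed signs, so H is indefinite -> x* is a saddle point.

saddle


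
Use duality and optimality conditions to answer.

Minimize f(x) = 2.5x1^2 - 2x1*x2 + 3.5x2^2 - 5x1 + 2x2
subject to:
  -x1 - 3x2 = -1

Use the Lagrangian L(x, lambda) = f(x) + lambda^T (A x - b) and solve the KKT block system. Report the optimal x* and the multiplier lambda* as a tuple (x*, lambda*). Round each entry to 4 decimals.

Form the Lagrangian:
  L(x, lambda) = (1/2) x^T Q x + c^T x + lambda^T (A x - b)
Stationarity (grad_x L = 0): Q x + c + A^T lambda = 0.
Primal feasibility: A x = b.

This gives the KKT block system:
  [ Q   A^T ] [ x     ]   [-c ]
  [ A    0  ] [ lambda ] = [ b ]

Solving the linear system:
  x*      = (1, 0)
  lambda* = (0)
  f(x*)   = -2.5

x* = (1, 0), lambda* = (0)


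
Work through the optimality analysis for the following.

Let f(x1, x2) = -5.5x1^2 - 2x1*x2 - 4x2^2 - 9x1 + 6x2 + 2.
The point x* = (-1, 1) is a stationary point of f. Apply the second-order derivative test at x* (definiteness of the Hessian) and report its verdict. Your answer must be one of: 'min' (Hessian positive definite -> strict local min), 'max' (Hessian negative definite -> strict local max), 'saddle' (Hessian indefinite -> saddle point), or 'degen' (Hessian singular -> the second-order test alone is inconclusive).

Compute the Hessian H = grad^2 f:
  H = [[-11, -2], [-2, -8]]
Verify stationarity: grad f(x*) = H x* + g = (0, 0).
Eigenvalues of H: -12, -7.
Both eigenvalues < 0, so H is negative definite -> x* is a strict local max.

max


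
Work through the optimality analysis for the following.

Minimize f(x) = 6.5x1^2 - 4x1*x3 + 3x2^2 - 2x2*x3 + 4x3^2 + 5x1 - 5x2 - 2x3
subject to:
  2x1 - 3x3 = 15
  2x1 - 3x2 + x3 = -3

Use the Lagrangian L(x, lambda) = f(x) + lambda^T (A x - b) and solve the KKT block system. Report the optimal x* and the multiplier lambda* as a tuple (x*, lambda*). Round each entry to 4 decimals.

Form the Lagrangian:
  L(x, lambda) = (1/2) x^T Q x + c^T x + lambda^T (A x - b)
Stationarity (grad_x L = 0): Q x + c + A^T lambda = 0.
Primal feasibility: A x = b.

This gives the KKT block system:
  [ Q   A^T ] [ x     ]   [-c ]
  [ A    0  ] [ lambda ] = [ b ]

Solving the linear system:
  x*      = (0.0899, -0.5867, -4.9401)
  lambda* = (-13.4178, 0.4532)
  f(x*)   = 107.945

x* = (0.0899, -0.5867, -4.9401), lambda* = (-13.4178, 0.4532)


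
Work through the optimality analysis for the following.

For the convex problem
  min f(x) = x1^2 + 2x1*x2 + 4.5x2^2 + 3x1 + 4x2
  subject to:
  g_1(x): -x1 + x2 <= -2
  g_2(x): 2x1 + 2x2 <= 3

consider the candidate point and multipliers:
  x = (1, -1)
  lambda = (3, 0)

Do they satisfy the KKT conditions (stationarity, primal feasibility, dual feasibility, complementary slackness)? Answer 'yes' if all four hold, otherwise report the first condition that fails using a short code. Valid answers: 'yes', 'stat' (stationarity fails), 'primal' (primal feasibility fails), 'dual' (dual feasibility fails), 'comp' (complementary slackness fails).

Gradient of f: grad f(x) = Q x + c = (3, -3)
Constraint values g_i(x) = a_i^T x - b_i:
  g_1((1, -1)) = 0
  g_2((1, -1)) = -3
Stationarity residual: grad f(x) + sum_i lambda_i a_i = (0, 0)
  -> stationarity OK
Primal feasibility (all g_i <= 0): OK
Dual feasibility (all lambda_i >= 0): OK
Complementary slackness (lambda_i * g_i(x) = 0 for all i): OK

Verdict: yes, KKT holds.

yes


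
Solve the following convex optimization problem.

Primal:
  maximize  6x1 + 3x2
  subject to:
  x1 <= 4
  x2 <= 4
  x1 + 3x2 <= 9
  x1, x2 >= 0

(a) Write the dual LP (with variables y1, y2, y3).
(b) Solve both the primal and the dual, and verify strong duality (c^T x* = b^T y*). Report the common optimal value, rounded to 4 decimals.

The standard primal-dual pair for 'max c^T x s.t. A x <= b, x >= 0' is:
  Dual:  min b^T y  s.t.  A^T y >= c,  y >= 0.

So the dual LP is:
  minimize  4y1 + 4y2 + 9y3
  subject to:
    y1 + y3 >= 6
    y2 + 3y3 >= 3
    y1, y2, y3 >= 0

Solving the primal: x* = (4, 1.6667).
  primal value c^T x* = 29.
Solving the dual: y* = (5, 0, 1).
  dual value b^T y* = 29.
Strong duality: c^T x* = b^T y*. Confirmed.

29


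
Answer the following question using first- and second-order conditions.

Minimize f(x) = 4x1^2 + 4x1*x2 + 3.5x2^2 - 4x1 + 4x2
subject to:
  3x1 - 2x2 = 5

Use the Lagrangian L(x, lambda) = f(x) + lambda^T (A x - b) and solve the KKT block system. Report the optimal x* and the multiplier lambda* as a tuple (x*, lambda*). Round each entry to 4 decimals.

Form the Lagrangian:
  L(x, lambda) = (1/2) x^T Q x + c^T x + lambda^T (A x - b)
Stationarity (grad_x L = 0): Q x + c + A^T lambda = 0.
Primal feasibility: A x = b.

This gives the KKT block system:
  [ Q   A^T ] [ x     ]   [-c ]
  [ A    0  ] [ lambda ] = [ b ]

Solving the linear system:
  x*      = (0.958, -1.0629)
  lambda* = (0.1958)
  f(x*)   = -4.5315

x* = (0.958, -1.0629), lambda* = (0.1958)


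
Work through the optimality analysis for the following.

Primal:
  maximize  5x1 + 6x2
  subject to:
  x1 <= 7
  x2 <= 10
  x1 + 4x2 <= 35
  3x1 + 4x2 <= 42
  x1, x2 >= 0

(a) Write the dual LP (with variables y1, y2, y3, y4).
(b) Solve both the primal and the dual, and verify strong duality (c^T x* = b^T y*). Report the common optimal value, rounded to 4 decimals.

The standard primal-dual pair for 'max c^T x s.t. A x <= b, x >= 0' is:
  Dual:  min b^T y  s.t.  A^T y >= c,  y >= 0.

So the dual LP is:
  minimize  7y1 + 10y2 + 35y3 + 42y4
  subject to:
    y1 + y3 + 3y4 >= 5
    y2 + 4y3 + 4y4 >= 6
    y1, y2, y3, y4 >= 0

Solving the primal: x* = (7, 5.25).
  primal value c^T x* = 66.5.
Solving the dual: y* = (0.5, 0, 0, 1.5).
  dual value b^T y* = 66.5.
Strong duality: c^T x* = b^T y*. Confirmed.

66.5


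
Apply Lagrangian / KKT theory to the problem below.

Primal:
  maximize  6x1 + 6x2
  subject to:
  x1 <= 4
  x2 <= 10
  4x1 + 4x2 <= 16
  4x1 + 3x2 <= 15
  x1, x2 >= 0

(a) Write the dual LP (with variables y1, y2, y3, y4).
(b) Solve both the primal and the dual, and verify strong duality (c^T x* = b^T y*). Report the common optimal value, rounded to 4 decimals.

The standard primal-dual pair for 'max c^T x s.t. A x <= b, x >= 0' is:
  Dual:  min b^T y  s.t.  A^T y >= c,  y >= 0.

So the dual LP is:
  minimize  4y1 + 10y2 + 16y3 + 15y4
  subject to:
    y1 + 4y3 + 4y4 >= 6
    y2 + 4y3 + 3y4 >= 6
    y1, y2, y3, y4 >= 0

Solving the primal: x* = (3, 1).
  primal value c^T x* = 24.
Solving the dual: y* = (0, 0, 1.5, 0).
  dual value b^T y* = 24.
Strong duality: c^T x* = b^T y*. Confirmed.

24


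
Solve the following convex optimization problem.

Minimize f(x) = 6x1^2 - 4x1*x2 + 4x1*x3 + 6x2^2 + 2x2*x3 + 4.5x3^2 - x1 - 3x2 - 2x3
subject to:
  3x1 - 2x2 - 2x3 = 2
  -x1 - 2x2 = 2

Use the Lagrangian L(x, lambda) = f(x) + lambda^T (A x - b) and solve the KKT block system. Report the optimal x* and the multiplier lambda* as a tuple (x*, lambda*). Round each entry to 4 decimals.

Form the Lagrangian:
  L(x, lambda) = (1/2) x^T Q x + c^T x + lambda^T (A x - b)
Stationarity (grad_x L = 0): Q x + c + A^T lambda = 0.
Primal feasibility: A x = b.

This gives the KKT block system:
  [ Q   A^T ] [ x     ]   [-c ]
  [ A    0  ] [ lambda ] = [ b ]

Solving the linear system:
  x*      = (-0.0373, -0.9813, -0.0746)
  lambda* = (-2.3918, -4.9963)
  f(x*)   = 8.9534

x* = (-0.0373, -0.9813, -0.0746), lambda* = (-2.3918, -4.9963)


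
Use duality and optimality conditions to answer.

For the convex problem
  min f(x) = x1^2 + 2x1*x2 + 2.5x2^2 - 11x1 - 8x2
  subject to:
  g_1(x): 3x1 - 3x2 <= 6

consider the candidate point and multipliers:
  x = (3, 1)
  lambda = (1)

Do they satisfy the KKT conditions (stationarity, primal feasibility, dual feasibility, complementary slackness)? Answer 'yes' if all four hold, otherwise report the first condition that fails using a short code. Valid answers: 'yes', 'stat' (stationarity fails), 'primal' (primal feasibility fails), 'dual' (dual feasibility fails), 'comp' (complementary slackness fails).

Gradient of f: grad f(x) = Q x + c = (-3, 3)
Constraint values g_i(x) = a_i^T x - b_i:
  g_1((3, 1)) = 0
Stationarity residual: grad f(x) + sum_i lambda_i a_i = (0, 0)
  -> stationarity OK
Primal feasibility (all g_i <= 0): OK
Dual feasibility (all lambda_i >= 0): OK
Complementary slackness (lambda_i * g_i(x) = 0 for all i): OK

Verdict: yes, KKT holds.

yes


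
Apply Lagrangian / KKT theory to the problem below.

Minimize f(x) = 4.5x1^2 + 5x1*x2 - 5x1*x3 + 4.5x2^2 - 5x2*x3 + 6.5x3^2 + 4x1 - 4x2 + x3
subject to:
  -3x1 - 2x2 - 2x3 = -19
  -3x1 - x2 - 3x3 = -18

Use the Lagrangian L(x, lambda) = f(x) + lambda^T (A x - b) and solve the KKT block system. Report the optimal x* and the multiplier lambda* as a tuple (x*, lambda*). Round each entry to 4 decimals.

Form the Lagrangian:
  L(x, lambda) = (1/2) x^T Q x + c^T x + lambda^T (A x - b)
Stationarity (grad_x L = 0): Q x + c + A^T lambda = 0.
Primal feasibility: A x = b.

This gives the KKT block system:
  [ Q   A^T ] [ x     ]   [-c ]
  [ A    0  ] [ lambda ] = [ b ]

Solving the linear system:
  x*      = (1.9048, 3.8214, 2.8214)
  lambda* = (17.0952, -8.381)
  f(x*)   = 84.5536

x* = (1.9048, 3.8214, 2.8214), lambda* = (17.0952, -8.381)


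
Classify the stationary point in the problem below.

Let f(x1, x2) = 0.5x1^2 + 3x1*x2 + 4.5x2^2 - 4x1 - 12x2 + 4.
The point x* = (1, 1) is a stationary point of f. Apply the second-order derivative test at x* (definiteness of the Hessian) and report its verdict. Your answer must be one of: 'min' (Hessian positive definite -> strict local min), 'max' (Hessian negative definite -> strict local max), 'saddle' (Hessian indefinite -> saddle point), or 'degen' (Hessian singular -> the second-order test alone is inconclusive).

Compute the Hessian H = grad^2 f:
  H = [[1, 3], [3, 9]]
Verify stationarity: grad f(x*) = H x* + g = (0, 0).
Eigenvalues of H: 0, 10.
H has a zero eigenvalue (singular; positive semidefinite but not definite), so H is neither positive definite, negative definite, nor indefinite. The second-order test alone is inconclusive -> degen.
(Indeed, f is constant along the null direction of H through x*, so x* is not a strict local extremum.)

degen


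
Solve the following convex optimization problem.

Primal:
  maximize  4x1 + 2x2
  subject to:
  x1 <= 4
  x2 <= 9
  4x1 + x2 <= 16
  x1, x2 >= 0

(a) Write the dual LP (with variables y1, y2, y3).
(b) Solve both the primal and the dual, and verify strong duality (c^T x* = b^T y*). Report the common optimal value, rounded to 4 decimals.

The standard primal-dual pair for 'max c^T x s.t. A x <= b, x >= 0' is:
  Dual:  min b^T y  s.t.  A^T y >= c,  y >= 0.

So the dual LP is:
  minimize  4y1 + 9y2 + 16y3
  subject to:
    y1 + 4y3 >= 4
    y2 + y3 >= 2
    y1, y2, y3 >= 0

Solving the primal: x* = (1.75, 9).
  primal value c^T x* = 25.
Solving the dual: y* = (0, 1, 1).
  dual value b^T y* = 25.
Strong duality: c^T x* = b^T y*. Confirmed.

25


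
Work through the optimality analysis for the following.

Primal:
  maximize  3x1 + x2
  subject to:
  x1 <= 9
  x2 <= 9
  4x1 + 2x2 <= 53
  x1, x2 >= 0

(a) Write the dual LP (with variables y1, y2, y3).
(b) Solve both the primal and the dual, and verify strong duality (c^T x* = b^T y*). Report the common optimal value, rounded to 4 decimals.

The standard primal-dual pair for 'max c^T x s.t. A x <= b, x >= 0' is:
  Dual:  min b^T y  s.t.  A^T y >= c,  y >= 0.

So the dual LP is:
  minimize  9y1 + 9y2 + 53y3
  subject to:
    y1 + 4y3 >= 3
    y2 + 2y3 >= 1
    y1, y2, y3 >= 0

Solving the primal: x* = (9, 8.5).
  primal value c^T x* = 35.5.
Solving the dual: y* = (1, 0, 0.5).
  dual value b^T y* = 35.5.
Strong duality: c^T x* = b^T y*. Confirmed.

35.5


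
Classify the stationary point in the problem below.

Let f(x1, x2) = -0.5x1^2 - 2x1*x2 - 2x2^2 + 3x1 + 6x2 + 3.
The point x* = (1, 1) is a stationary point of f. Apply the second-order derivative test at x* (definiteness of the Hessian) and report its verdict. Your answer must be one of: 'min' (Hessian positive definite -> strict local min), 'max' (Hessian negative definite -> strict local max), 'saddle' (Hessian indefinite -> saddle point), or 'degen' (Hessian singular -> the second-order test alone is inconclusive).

Compute the Hessian H = grad^2 f:
  H = [[-1, -2], [-2, -4]]
Verify stationarity: grad f(x*) = H x* + g = (0, 0).
Eigenvalues of H: -5, 0.
H has a zero eigenvalue (singular; negative semidefinite but not definite), so H is neither positive definite, negative definite, nor indefinite. The second-order test alone is inconclusive -> degen.
(Indeed, f is constant along the null direction of H through x*, so x* is not a strict local extremum.)

degen


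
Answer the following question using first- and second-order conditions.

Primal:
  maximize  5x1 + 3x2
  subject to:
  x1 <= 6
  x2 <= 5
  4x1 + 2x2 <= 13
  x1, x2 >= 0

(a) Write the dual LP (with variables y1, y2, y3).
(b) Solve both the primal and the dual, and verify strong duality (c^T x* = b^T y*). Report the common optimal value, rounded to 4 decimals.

The standard primal-dual pair for 'max c^T x s.t. A x <= b, x >= 0' is:
  Dual:  min b^T y  s.t.  A^T y >= c,  y >= 0.

So the dual LP is:
  minimize  6y1 + 5y2 + 13y3
  subject to:
    y1 + 4y3 >= 5
    y2 + 2y3 >= 3
    y1, y2, y3 >= 0

Solving the primal: x* = (0.75, 5).
  primal value c^T x* = 18.75.
Solving the dual: y* = (0, 0.5, 1.25).
  dual value b^T y* = 18.75.
Strong duality: c^T x* = b^T y*. Confirmed.

18.75


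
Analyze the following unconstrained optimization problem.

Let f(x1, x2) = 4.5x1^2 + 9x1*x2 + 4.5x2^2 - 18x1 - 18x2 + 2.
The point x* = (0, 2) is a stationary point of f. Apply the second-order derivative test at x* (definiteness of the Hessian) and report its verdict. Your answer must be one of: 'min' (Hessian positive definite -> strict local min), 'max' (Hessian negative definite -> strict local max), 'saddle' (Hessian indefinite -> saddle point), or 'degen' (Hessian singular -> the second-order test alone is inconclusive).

Compute the Hessian H = grad^2 f:
  H = [[9, 9], [9, 9]]
Verify stationarity: grad f(x*) = H x* + g = (0, 0).
Eigenvalues of H: 0, 18.
H has a zero eigenvalue (singular; positive semidefinite but not definite), so H is neither positive definite, negative definite, nor indefinite. The second-order test alone is inconclusive -> degen.
(Indeed, f is constant along the null direction of H through x*, so x* is not a strict local extremum.)

degen


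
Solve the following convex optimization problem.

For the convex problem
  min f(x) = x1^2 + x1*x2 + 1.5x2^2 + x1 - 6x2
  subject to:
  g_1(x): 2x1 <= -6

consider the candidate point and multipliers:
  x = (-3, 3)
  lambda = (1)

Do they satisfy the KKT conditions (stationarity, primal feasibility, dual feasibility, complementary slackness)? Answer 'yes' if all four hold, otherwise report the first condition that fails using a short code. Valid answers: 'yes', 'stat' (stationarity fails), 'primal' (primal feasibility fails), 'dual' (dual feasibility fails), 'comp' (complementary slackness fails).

Gradient of f: grad f(x) = Q x + c = (-2, 0)
Constraint values g_i(x) = a_i^T x - b_i:
  g_1((-3, 3)) = 0
Stationarity residual: grad f(x) + sum_i lambda_i a_i = (0, 0)
  -> stationarity OK
Primal feasibility (all g_i <= 0): OK
Dual feasibility (all lambda_i >= 0): OK
Complementary slackness (lambda_i * g_i(x) = 0 for all i): OK

Verdict: yes, KKT holds.

yes


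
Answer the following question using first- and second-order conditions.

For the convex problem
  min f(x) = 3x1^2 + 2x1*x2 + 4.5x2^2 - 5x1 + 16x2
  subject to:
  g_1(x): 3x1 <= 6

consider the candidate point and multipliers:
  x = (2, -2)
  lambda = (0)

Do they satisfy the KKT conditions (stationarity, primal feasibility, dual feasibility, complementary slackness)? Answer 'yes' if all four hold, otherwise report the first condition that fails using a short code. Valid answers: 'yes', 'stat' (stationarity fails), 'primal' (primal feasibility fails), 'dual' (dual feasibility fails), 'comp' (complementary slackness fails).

Gradient of f: grad f(x) = Q x + c = (3, 2)
Constraint values g_i(x) = a_i^T x - b_i:
  g_1((2, -2)) = 0
Stationarity residual: grad f(x) + sum_i lambda_i a_i = (3, 2)
  -> stationarity FAILS
Primal feasibility (all g_i <= 0): OK
Dual feasibility (all lambda_i >= 0): OK
Complementary slackness (lambda_i * g_i(x) = 0 for all i): OK

Verdict: the first failing condition is stationarity -> stat.

stat


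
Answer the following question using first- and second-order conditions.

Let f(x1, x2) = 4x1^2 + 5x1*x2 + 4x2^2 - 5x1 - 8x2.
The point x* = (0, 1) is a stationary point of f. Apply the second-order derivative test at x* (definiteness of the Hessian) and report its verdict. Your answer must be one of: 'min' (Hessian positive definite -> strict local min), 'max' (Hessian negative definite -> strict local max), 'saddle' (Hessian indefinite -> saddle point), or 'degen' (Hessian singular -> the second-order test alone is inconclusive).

Compute the Hessian H = grad^2 f:
  H = [[8, 5], [5, 8]]
Verify stationarity: grad f(x*) = H x* + g = (0, 0).
Eigenvalues of H: 3, 13.
Both eigenvalues > 0, so H is positive definite -> x* is a strict local min.

min


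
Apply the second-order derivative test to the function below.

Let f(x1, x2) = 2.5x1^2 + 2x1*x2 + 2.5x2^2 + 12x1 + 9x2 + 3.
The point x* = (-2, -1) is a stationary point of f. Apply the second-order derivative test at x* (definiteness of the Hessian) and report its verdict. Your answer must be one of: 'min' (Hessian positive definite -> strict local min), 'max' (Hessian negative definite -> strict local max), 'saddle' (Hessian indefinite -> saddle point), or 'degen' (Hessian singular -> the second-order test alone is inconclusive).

Compute the Hessian H = grad^2 f:
  H = [[5, 2], [2, 5]]
Verify stationarity: grad f(x*) = H x* + g = (0, 0).
Eigenvalues of H: 3, 7.
Both eigenvalues > 0, so H is positive definite -> x* is a strict local min.

min


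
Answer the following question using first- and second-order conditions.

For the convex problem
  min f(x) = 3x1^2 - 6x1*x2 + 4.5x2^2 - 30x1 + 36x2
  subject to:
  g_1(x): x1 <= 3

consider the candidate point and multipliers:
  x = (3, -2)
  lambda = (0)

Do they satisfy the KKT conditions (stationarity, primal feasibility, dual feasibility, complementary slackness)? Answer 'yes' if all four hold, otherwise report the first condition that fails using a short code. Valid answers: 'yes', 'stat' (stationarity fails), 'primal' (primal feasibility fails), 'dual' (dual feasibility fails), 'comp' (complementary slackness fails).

Gradient of f: grad f(x) = Q x + c = (0, 0)
Constraint values g_i(x) = a_i^T x - b_i:
  g_1((3, -2)) = 0
Stationarity residual: grad f(x) + sum_i lambda_i a_i = (0, 0)
  -> stationarity OK
Primal feasibility (all g_i <= 0): OK
Dual feasibility (all lambda_i >= 0): OK
Complementary slackness (lambda_i * g_i(x) = 0 for all i): OK

Verdict: yes, KKT holds.

yes


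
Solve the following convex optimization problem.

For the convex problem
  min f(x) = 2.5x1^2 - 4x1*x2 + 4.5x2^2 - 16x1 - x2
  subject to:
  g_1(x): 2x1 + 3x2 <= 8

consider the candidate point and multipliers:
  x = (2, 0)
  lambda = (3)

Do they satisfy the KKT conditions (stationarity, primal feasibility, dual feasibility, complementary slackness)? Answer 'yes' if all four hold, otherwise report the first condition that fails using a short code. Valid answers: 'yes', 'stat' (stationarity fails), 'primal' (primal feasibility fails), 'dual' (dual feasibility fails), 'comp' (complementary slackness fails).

Gradient of f: grad f(x) = Q x + c = (-6, -9)
Constraint values g_i(x) = a_i^T x - b_i:
  g_1((2, 0)) = -4
Stationarity residual: grad f(x) + sum_i lambda_i a_i = (0, 0)
  -> stationarity OK
Primal feasibility (all g_i <= 0): OK
Dual feasibility (all lambda_i >= 0): OK
Complementary slackness (lambda_i * g_i(x) = 0 for all i): FAILS

Verdict: the first failing condition is complementary_slackness -> comp.

comp


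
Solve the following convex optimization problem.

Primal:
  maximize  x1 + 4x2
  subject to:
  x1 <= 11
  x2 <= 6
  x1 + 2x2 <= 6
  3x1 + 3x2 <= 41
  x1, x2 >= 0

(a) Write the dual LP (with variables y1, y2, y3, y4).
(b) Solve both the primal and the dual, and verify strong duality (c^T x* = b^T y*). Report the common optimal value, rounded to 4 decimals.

The standard primal-dual pair for 'max c^T x s.t. A x <= b, x >= 0' is:
  Dual:  min b^T y  s.t.  A^T y >= c,  y >= 0.

So the dual LP is:
  minimize  11y1 + 6y2 + 6y3 + 41y4
  subject to:
    y1 + y3 + 3y4 >= 1
    y2 + 2y3 + 3y4 >= 4
    y1, y2, y3, y4 >= 0

Solving the primal: x* = (0, 3).
  primal value c^T x* = 12.
Solving the dual: y* = (0, 0, 2, 0).
  dual value b^T y* = 12.
Strong duality: c^T x* = b^T y*. Confirmed.

12


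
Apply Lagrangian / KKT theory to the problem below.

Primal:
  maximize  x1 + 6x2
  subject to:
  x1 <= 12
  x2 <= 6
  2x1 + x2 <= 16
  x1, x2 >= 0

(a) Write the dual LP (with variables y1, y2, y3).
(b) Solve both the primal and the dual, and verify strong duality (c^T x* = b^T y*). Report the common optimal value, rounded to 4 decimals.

The standard primal-dual pair for 'max c^T x s.t. A x <= b, x >= 0' is:
  Dual:  min b^T y  s.t.  A^T y >= c,  y >= 0.

So the dual LP is:
  minimize  12y1 + 6y2 + 16y3
  subject to:
    y1 + 2y3 >= 1
    y2 + y3 >= 6
    y1, y2, y3 >= 0

Solving the primal: x* = (5, 6).
  primal value c^T x* = 41.
Solving the dual: y* = (0, 5.5, 0.5).
  dual value b^T y* = 41.
Strong duality: c^T x* = b^T y*. Confirmed.

41


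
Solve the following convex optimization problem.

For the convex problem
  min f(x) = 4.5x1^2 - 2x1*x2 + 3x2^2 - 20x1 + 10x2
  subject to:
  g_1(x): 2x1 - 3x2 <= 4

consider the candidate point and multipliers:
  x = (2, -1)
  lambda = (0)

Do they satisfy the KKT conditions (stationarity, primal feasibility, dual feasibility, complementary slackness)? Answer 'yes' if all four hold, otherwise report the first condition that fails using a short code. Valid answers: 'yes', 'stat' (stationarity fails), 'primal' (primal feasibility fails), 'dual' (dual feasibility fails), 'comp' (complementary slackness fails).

Gradient of f: grad f(x) = Q x + c = (0, 0)
Constraint values g_i(x) = a_i^T x - b_i:
  g_1((2, -1)) = 3
Stationarity residual: grad f(x) + sum_i lambda_i a_i = (0, 0)
  -> stationarity OK
Primal feasibility (all g_i <= 0): FAILS
Dual feasibility (all lambda_i >= 0): OK
Complementary slackness (lambda_i * g_i(x) = 0 for all i): OK

Verdict: the first failing condition is primal_feasibility -> primal.

primal


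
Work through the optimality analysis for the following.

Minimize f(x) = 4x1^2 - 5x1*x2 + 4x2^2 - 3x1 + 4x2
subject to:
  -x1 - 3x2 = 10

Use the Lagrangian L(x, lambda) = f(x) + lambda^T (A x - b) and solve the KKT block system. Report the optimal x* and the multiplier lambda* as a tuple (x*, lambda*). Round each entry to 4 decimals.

Form the Lagrangian:
  L(x, lambda) = (1/2) x^T Q x + c^T x + lambda^T (A x - b)
Stationarity (grad_x L = 0): Q x + c + A^T lambda = 0.
Primal feasibility: A x = b.

This gives the KKT block system:
  [ Q   A^T ] [ x     ]   [-c ]
  [ A    0  ] [ lambda ] = [ b ]

Solving the linear system:
  x*      = (-1.7364, -2.7545)
  lambda* = (-3.1182)
  f(x*)   = 12.6864

x* = (-1.7364, -2.7545), lambda* = (-3.1182)
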